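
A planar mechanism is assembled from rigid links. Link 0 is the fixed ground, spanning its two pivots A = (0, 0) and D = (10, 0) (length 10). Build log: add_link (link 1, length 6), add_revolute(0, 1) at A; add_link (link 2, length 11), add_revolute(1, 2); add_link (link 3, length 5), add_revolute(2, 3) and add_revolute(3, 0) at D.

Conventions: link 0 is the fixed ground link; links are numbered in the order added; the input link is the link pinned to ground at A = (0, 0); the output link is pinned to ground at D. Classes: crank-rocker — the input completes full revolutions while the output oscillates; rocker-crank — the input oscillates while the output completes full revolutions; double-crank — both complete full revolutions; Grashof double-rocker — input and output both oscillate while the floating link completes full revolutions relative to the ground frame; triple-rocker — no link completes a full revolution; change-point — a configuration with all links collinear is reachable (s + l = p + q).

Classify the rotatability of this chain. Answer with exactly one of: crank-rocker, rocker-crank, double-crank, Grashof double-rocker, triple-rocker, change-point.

lengths: ground=10, input=6, coupler=11, output=5
sorted: s=5 (shortest), l=11 (longest), p+q=16
s + l = 16 vs p + q = 16
s + l = p + q → change-point (collinear configuration reachable)

change-point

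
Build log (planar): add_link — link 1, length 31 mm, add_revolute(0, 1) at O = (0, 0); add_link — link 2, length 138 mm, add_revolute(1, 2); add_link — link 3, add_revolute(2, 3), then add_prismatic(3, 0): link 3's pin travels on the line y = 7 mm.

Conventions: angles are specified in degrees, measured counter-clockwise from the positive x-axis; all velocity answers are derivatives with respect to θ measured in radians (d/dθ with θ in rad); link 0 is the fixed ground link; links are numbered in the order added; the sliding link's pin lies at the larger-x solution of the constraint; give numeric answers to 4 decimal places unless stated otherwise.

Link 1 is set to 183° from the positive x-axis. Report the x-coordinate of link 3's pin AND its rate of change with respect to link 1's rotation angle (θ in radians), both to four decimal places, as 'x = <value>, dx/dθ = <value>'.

geometry: r = 31 mm, L = 138 mm, e = 7 mm
crank pin P = (r cos θ, r sin θ) = (-30.957516, -1.622415)
h = r sin θ − e = -1.622415 − 7 = -8.622415
x = r cos θ + √(L² − h²) = -30.957516 + 137.730367 = 106.772851
dx/dθ = −r sin θ − h·r cos θ/√(L² − h²) (θ in radians; h = -8.622415) = -0.315637

x = 106.7729, dx/dθ = -0.3156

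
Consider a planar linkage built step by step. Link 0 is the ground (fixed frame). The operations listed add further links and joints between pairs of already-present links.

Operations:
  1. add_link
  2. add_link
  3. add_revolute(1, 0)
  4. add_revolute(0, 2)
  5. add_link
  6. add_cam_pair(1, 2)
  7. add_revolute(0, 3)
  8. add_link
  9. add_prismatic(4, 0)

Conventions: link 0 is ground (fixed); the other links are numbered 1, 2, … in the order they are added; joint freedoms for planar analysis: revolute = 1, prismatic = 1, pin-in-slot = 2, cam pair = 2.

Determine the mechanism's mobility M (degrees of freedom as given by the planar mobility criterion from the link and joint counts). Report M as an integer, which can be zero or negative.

L=1 J1=0 J2=0
add link → L=2 J1=0 J2=0
add link → L=3 J1=0 J2=0
R@1,0 dof=1 J1 → L=3 J1=1 J2=0
R@0,2 dof=1 J1 → L=3 J1=2 J2=0
add link → L=4 J1=2 J2=0
C@1,2 dof=2 J2 → L=4 J1=2 J2=1
R@0,3 dof=1 J1 → L=4 J1=3 J2=1
add link → L=5 J1=3 J2=1
P@4,0 dof=1 J1 → L=5 J1=4 J2=1
M=3(L−1)−2J1−J2=3·4−2·4−1=3

M = 3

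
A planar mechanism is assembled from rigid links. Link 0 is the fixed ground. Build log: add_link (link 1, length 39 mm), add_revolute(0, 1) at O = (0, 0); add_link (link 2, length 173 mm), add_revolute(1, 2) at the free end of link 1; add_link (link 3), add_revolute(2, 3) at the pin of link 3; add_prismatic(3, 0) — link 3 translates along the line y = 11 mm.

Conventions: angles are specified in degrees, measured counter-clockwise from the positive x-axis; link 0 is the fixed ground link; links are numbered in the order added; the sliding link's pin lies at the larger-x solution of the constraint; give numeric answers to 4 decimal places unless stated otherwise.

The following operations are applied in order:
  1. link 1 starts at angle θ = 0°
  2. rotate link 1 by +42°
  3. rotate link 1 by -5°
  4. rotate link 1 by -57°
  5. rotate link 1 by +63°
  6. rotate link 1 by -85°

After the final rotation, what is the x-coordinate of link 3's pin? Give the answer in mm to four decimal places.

geometry: r = 39 mm, L = 173 mm, e = 11 mm; θ starts at 0°
rotate link 1 by +42°: θ ← 0° +42° = 42°
rotate link 1 by -5°: θ ← 42° -5° = 37°
rotate link 1 by -57°: θ ← 37° -57° = -20°
rotate link 1 by +63°: θ ← -20° +63° = 43°
rotate link 1 by -85°: θ ← 43° -85° = -42°
crank pin P = (r cos θ, r sin θ) = (28.982648, -26.096094)
h = r sin θ − e = -26.096094 − 11 = -37.096094
x = r cos θ + √(L² − h²) = 28.982648 + 168.975974 = 197.958622

197.9586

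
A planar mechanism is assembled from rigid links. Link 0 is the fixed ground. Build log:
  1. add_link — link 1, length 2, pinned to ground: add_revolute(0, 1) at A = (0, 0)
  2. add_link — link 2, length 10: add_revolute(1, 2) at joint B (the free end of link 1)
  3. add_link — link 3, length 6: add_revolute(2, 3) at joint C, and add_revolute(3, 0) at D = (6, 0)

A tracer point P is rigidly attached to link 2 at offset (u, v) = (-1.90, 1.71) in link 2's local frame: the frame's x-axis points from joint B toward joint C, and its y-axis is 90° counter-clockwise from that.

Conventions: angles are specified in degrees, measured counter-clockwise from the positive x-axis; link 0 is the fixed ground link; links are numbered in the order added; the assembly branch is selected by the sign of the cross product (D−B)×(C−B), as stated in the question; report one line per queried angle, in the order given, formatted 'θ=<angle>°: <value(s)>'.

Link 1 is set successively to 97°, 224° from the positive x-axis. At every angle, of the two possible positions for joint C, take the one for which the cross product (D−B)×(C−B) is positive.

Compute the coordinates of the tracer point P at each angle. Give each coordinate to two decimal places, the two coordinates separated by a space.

A=(0,0), D=(6.00,0)
θ=97°: B = A + 2.00·(cos97°, sin97°) = (-0.2437, 1.9851)
θ=97°: |BD| = 6.5517
θ=97°: circle(B,10.00) ∩ circle(D,6.00): a=8.1601, h=5.7804
θ=97°:   candidates: C₊=(9.2842,5.0214) cross=37.872; C₋=(5.7814,-5.9960) cross=-37.872
θ=97°:   branch + wants cross > 0 → take C=(9.2842,5.0214) (cross=37.872)
θ=97°: ex = (C−B)/|BC| = (0.9528,0.3036); ey = (-0.3036,0.9528)
θ=97°: P = B + -1.90·ex + 1.71·ey = (-2.5732,3.0375)
θ=224°: B = A + 2.00·(cos224°, sin224°) = (-1.4387, -1.3893)
θ=224°: |BD| = 7.5673
θ=224°: circle(B,10.00) ∩ circle(D,6.00): a=8.0124, h=5.9835
θ=224°:   candidates: C₊=(5.3390,5.9635) cross=45.279; C₋=(7.5360,-5.8001) cross=-45.279
θ=224°:   branch + wants cross > 0 → take C=(5.3390,5.9635) (cross=45.279)
θ=224°: ex = (C−B)/|BC| = (0.6778,0.7353); ey = (-0.7353,0.6778)
θ=224°: P = B + -1.90·ex + 1.71·ey = (-3.9838,-1.6274)

θ=97°: -2.57 3.04
θ=224°: -3.98 -1.63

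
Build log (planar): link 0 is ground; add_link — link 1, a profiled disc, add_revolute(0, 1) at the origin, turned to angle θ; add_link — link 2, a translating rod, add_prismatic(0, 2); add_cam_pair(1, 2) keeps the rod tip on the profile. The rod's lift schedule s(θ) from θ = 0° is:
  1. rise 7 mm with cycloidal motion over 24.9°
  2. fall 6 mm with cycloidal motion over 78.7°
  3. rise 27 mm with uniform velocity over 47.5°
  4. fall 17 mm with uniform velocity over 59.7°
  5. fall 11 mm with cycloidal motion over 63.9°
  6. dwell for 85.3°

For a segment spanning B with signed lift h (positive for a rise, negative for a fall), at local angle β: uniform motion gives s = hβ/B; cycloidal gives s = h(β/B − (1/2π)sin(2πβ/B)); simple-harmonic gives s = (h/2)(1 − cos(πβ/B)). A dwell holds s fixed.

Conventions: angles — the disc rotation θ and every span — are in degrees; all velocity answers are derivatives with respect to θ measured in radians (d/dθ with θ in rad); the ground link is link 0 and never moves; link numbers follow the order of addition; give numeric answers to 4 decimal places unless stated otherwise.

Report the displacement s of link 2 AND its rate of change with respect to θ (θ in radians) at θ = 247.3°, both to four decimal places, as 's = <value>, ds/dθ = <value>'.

seg 1 [0°–24.9°] cycloidal, h=7: full span → s += 7 → s = 7.0000
seg 2 [24.9°–103.6°] cycloidal, h=-6: full span → s += -6 → s = 1.0000
seg 3 [103.6°–151.1°] uniform, h=27: full span → s += 27 → s = 28.0000
seg 4 [151.1°–210.8°] uniform, h=-17: full span → s += -17 → s = 11.0000
seg 5 [210.8°–274.7°] cycloidal, h=-11: θ=247.3° here. β=36.5, B=63.9. -11·(0.5712 − sin(2π·0.5712)/(2π)) = -7.0406 → s = 3.9594
velocity in seg [210.8°–274.7°] (cycloidal), θ in radians: β = 36.5° = 0.6370 rad, B = 63.9° = 1.1153 rad; ds/dθ = (h/B)(1 − cos(2πβ/B)) = ((-11)/1.1153)(1 − cos(2π·0.5712)) = -18.755493 mm/rad

s = 3.9594, ds/dθ = -18.7555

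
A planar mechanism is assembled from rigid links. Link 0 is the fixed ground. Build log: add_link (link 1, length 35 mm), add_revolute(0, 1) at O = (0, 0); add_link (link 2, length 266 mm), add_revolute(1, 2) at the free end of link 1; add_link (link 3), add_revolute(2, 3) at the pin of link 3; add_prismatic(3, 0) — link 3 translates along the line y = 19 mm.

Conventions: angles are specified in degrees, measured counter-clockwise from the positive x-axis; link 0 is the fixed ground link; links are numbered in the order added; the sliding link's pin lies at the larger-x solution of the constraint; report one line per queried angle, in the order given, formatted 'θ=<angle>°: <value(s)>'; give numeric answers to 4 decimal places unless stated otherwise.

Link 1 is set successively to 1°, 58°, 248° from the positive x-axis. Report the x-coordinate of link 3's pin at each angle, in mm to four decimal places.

geometry: r = 35 mm, L = 266 mm, e = 19 mm
θ=1°: crank pin P = (r cos θ, r sin θ) = (34.994669, 0.610834)
θ=1°: h = r sin θ − e = 0.610834 − 19 = -18.389166
θ=1°: x = r cos θ + √(L² − h²) = 34.994669 + 265.363597 = 300.358266
θ=58°: crank pin P = (r cos θ, r sin θ) = (18.547174, 29.681683)
θ=58°: h = r sin θ − e = 29.681683 − 19 = 10.681683
θ=58°: x = r cos θ + √(L² − h²) = 18.547174 + 265.785443 = 284.332617
θ=248°: crank pin P = (r cos θ, r sin θ) = (-13.111231, -32.451435)
θ=248°: h = r sin θ − e = -32.451435 − 19 = -51.451435
θ=248°: x = r cos θ + √(L² − h²) = -13.111231 + 260.976531 = 247.865300

θ=1°: 300.3583
θ=58°: 284.3326
θ=248°: 247.8653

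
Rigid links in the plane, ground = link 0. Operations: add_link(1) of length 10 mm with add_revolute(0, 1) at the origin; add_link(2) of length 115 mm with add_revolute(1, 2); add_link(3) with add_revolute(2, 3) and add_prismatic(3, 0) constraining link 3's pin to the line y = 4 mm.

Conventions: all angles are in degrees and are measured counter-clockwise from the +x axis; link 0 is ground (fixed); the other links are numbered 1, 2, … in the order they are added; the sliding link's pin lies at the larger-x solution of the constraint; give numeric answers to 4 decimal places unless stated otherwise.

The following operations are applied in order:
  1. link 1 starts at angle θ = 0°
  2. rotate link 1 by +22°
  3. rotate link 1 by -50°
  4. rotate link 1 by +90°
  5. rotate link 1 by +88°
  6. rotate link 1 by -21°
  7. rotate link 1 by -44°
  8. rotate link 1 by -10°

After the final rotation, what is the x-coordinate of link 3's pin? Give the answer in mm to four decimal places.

geometry: r = 10 mm, L = 115 mm, e = 4 mm; θ starts at 0°
rotate link 1 by +22°: θ ← 0° +22° = 22°
rotate link 1 by -50°: θ ← 22° -50° = -28°
rotate link 1 by +90°: θ ← -28° +90° = 62°
rotate link 1 by +88°: θ ← 62° +88° = 150°
rotate link 1 by -21°: θ ← 150° -21° = 129°
rotate link 1 by -44°: θ ← 129° -44° = 85°
rotate link 1 by -10°: θ ← 85° -10° = 75°
crank pin P = (r cos θ, r sin θ) = (2.588190, 9.659258)
h = r sin θ − e = 9.659258 − 4 = 5.659258
x = r cos θ + √(L² − h²) = 2.588190 + 114.860667 = 117.448857

117.4489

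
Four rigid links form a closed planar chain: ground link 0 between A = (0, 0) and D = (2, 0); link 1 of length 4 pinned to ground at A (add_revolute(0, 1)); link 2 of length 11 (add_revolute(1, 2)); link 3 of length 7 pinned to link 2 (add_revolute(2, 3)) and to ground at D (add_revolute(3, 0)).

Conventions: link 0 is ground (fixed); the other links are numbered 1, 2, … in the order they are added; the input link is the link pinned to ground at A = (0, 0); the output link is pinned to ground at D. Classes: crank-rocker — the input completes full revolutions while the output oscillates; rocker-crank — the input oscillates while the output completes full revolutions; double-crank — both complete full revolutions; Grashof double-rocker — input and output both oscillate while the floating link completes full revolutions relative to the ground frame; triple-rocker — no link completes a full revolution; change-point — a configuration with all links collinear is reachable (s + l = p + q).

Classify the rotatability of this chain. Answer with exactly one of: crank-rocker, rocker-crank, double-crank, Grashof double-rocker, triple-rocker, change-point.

lengths: ground=2, input=4, coupler=11, output=7
sorted: s=2 (shortest), l=11 (longest), p+q=11
s + l = 13 vs p + q = 11
s + l > p + q → non-Grashof → no link fully rotates → triple-rocker

triple-rocker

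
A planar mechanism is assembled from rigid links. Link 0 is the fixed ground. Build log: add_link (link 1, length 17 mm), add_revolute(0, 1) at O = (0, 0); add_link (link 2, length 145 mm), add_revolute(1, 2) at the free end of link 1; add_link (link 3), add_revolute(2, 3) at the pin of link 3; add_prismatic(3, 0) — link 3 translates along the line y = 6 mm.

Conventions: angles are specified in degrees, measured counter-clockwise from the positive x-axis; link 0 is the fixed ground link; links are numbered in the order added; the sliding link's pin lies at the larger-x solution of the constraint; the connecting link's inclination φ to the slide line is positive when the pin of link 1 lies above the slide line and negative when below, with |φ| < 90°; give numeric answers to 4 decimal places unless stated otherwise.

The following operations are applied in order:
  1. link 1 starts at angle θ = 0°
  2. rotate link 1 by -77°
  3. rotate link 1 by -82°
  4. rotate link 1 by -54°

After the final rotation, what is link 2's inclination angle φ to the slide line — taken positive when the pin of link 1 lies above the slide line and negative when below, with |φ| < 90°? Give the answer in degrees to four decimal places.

geometry: r = 17 mm, L = 145 mm, e = 6 mm; θ starts at 0°
rotate link 1 by -77°: θ ← 0° -77° = -77°
rotate link 1 by -82°: θ ← -77° -82° = -159°
rotate link 1 by -54°: θ ← -159° -54° = -213°
h = r sin θ − e = 9.258864 − 6 = 3.258864
sin φ = h / L = 3.258864 / 145 = 0.02247492
φ = arcsin(0.02247492) = 1.287827°

1.2878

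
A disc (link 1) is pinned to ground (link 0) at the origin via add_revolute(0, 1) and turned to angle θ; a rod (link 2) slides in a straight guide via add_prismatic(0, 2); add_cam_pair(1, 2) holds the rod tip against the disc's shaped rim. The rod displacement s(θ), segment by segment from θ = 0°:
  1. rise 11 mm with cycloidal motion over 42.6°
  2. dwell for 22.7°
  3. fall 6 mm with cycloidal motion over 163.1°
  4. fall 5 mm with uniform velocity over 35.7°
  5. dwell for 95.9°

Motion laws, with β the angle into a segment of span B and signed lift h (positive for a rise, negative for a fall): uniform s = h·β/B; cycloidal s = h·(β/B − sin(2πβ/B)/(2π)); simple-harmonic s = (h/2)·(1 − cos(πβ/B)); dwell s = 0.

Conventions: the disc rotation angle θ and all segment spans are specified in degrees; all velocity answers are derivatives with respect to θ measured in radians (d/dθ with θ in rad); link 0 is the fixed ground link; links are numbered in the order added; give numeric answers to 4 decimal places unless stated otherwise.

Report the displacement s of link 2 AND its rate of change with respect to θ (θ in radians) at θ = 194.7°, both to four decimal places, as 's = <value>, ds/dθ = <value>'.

segment 1 (0° to 42.6°, cycloidal, h = 11) is passed completely: s = 0.0000 + (11) = 11.0000
segment 2 (42.6° to 65.3°, dwell): s unchanged at 11.0000
θ = 194.7° falls in segment 3 (65.3° to 228.4°, cycloidal, h = -6): β = 194.7 − 65.3 = 129.4°, B = 163.1°; Δs = -6·(0.7934 − sin(2π·0.7934)/(2π)) = -5.6799; s = 11.0000 − 5.6799 = 5.3201
velocity in seg [65.3°–228.4°] (cycloidal), θ in radians: β = 129.4° = 2.2585 rad, B = 163.1° = 2.8466 rad; ds/dθ = (h/B)(1 − cos(2πβ/B)) = ((-6)/2.8466)(1 − cos(2π·0.7934)) = -1.540364 mm/rad

s = 5.3201, ds/dθ = -1.5404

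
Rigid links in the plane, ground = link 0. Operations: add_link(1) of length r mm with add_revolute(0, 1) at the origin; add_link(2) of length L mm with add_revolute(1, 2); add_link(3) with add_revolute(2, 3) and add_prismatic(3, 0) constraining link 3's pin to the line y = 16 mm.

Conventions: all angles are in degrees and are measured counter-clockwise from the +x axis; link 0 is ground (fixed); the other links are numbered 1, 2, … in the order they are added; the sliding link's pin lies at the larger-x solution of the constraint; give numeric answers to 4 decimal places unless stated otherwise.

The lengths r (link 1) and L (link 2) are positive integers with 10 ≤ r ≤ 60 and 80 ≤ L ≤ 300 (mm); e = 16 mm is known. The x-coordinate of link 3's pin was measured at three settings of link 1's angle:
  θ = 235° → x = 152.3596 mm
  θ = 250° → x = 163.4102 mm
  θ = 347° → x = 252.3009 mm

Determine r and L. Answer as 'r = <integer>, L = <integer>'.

constraint per measurement: (x − r cos θ)² + (r sin θ − e)² = L²
subtracting the θ₁ and θ₂ equations cancels the r² and L² terms:
r = (x₁² − x₂²) / (2[(x₁cos θ₁ + e sin θ₁) − (x₂cos θ₂ + e sin θ₂)]) = 58.9999 → r = 59
L² = (x₁ − r cos θ₁)² + (r sin θ₁ − e)² = 38809.0122 → L = 197.0000 → L = 197
check at θ₃=347°: x = 252.3009 (printed 252.3009) ✓

r = 59, L = 197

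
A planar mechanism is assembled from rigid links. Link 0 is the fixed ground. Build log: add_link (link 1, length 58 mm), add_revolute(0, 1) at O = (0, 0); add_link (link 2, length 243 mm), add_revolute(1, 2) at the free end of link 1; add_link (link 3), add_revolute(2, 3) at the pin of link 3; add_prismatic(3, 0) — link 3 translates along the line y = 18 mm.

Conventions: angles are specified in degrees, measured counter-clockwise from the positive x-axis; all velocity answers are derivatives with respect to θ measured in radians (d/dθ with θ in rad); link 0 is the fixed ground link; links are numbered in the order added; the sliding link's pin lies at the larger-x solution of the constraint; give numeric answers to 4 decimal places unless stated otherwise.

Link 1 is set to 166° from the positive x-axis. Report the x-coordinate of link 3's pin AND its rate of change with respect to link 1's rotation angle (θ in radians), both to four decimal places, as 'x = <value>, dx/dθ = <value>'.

geometry: r = 58 mm, L = 243 mm, e = 18 mm
crank pin P = (r cos θ, r sin θ) = (-56.277152, 14.031470)
h = r sin θ − e = 14.031470 − 18 = -3.968530
x = r cos θ + √(L² − h²) = -56.277152 + 242.967592 = 186.690440
dx/dθ = −r sin θ − h·r cos θ/√(L² − h²) (θ in radians; h = -3.968530) = -14.950677

x = 186.6904, dx/dθ = -14.9507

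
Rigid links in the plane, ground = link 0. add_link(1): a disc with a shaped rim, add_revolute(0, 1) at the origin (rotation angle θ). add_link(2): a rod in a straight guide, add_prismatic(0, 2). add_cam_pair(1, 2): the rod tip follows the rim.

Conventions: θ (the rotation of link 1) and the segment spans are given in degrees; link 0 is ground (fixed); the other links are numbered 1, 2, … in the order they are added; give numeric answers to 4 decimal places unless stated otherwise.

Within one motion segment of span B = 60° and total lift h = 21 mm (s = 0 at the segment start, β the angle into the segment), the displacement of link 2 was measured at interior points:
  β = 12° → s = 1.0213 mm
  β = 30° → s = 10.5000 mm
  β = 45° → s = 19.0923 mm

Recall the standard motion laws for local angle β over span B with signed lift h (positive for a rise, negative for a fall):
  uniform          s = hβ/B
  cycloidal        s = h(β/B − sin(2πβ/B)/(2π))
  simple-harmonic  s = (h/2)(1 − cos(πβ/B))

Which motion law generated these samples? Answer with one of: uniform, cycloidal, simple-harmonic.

candidates at β/B = r: uniform s = h·r (linear in β); cycloidal s = h·(r − sin(2πr)/(2π)); simple-harmonic s = (h/2)(1 − cos(πr))
β=12°: printed 1.0213 | uniform 4.2000, cycloidal 1.0213, simple-harmonic 2.0053
β=30°: printed 10.5000 | uniform 10.5000, cycloidal 10.5000, simple-harmonic 10.5000
β=45°: printed 19.0923 | uniform 15.7500, cycloidal 19.0923, simple-harmonic 17.9246
only one law matches every sample → cycloidal

cycloidal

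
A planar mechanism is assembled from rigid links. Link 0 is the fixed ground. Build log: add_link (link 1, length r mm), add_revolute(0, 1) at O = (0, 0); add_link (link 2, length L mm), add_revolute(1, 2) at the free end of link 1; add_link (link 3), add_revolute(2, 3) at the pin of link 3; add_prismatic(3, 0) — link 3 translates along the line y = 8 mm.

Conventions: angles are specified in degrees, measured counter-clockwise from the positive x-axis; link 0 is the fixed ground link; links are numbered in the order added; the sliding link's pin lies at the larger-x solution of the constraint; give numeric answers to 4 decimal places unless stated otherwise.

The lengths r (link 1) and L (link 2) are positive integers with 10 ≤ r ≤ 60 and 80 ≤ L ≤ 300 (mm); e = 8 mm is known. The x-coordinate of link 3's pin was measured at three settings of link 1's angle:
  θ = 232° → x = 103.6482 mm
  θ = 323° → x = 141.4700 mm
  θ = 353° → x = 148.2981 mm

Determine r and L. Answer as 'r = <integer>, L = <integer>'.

constraint per measurement: (x − r cos θ)² + (r sin θ − e)² = L²
subtracting the θ₁ and θ₂ equations cancels the r² and L² terms:
r = (x₁² − x₂²) / (2[(x₁cos θ₁ + e sin θ₁) − (x₂cos θ₂ + e sin θ₂)]) = 26.0000 → r = 26
L² = (x₁ − r cos θ₁)² + (r sin θ₁ − e)² = 15128.9964 → L = 123.0000 → L = 123
check at θ₃=353°: x = 148.2981 (printed 148.2981) ✓

r = 26, L = 123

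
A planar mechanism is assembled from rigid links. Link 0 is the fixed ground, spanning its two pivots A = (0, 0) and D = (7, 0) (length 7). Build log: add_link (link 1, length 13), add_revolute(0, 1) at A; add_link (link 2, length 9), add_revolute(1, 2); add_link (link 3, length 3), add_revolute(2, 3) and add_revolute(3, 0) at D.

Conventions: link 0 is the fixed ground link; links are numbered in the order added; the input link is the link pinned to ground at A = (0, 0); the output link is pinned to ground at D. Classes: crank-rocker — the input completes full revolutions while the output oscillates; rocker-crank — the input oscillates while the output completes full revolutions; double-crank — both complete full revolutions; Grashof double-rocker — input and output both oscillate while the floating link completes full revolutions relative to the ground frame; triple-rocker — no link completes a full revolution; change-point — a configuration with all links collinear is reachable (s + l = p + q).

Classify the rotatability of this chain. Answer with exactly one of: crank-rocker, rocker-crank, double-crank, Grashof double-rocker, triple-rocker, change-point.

lengths: ground=7, input=13, coupler=9, output=3
sorted: s=3 (shortest), l=13 (longest), p+q=16
s + l = 16 vs p + q = 16
s + l = p + q → change-point (collinear configuration reachable)

change-point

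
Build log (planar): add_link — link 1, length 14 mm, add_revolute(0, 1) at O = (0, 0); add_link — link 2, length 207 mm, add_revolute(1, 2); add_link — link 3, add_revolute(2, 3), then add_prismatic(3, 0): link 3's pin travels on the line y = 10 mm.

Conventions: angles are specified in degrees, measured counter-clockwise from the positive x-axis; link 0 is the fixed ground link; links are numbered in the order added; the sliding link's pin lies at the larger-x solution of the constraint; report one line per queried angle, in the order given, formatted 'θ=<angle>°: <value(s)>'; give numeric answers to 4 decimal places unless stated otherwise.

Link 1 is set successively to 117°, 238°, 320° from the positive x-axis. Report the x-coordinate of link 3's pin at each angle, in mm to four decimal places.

geometry: r = 14 mm, L = 207 mm, e = 10 mm
θ=117°: crank pin P = (r cos θ, r sin θ) = (-6.355867, 12.474091)
θ=117°: h = r sin θ − e = 12.474091 − 10 = 2.474091
θ=117°: x = r cos θ + √(L² − h²) = -6.355867 + 206.985214 = 200.629347
θ=238°: crank pin P = (r cos θ, r sin θ) = (-7.418870, -11.872673)
θ=238°: h = r sin θ − e = -11.872673 − 10 = -21.872673
θ=238°: x = r cos θ + √(L² − h²) = -7.418870 + 205.841167 = 198.422298
θ=320°: crank pin P = (r cos θ, r sin θ) = (10.724622, -8.999027)
θ=320°: h = r sin θ − e = -8.999027 − 10 = -18.999027
θ=320°: x = r cos θ + √(L² − h²) = 10.724622 + 206.126265 = 216.850887

θ=117°: 200.6293
θ=238°: 198.4223
θ=320°: 216.8509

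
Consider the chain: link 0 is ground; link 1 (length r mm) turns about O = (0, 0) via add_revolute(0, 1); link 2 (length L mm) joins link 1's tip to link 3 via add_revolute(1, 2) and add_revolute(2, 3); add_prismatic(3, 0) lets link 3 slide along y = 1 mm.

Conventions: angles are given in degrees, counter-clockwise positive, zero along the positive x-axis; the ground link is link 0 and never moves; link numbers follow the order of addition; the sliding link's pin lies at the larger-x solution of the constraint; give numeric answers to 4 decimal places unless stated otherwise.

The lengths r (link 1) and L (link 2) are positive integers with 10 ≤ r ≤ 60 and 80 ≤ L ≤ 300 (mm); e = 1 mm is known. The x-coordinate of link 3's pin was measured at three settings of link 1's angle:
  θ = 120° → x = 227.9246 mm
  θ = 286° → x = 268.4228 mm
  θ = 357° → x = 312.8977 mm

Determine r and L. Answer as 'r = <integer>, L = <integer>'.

constraint per measurement: (x − r cos θ)² + (r sin θ − e)² = L²
subtracting the θ₁ and θ₂ equations cancels the r² and L² terms:
r = (x₁² − x₂²) / (2[(x₁cos θ₁ + e sin θ₁) − (x₂cos θ₂ + e sin θ₂)]) = 53.9999 → r = 54
L² = (x₁ − r cos θ₁)² + (r sin θ₁ − e)² = 67081.0209 → L = 259.0000 → L = 259
check at θ₃=357°: x = 312.8977 (printed 312.8977) ✓

r = 54, L = 259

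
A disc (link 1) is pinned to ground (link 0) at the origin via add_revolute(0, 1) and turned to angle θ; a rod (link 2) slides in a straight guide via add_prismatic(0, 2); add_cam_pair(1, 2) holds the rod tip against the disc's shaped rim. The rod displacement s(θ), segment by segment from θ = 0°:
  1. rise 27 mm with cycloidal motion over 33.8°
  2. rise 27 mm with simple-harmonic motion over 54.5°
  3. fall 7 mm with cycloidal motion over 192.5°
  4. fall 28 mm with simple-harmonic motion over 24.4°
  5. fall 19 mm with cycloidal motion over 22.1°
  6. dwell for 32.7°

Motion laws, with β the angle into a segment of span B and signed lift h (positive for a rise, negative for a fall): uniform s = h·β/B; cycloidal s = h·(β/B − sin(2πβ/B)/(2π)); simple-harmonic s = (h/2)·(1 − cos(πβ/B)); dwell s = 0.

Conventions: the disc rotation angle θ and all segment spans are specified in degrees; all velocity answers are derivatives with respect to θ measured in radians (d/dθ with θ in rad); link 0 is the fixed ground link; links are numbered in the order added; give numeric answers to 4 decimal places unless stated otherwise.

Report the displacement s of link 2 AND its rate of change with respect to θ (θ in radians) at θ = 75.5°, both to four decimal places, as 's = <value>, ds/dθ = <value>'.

segment 1 (0° to 33.8°, cycloidal, h = 27) is passed completely: s = 0.0000 + (27) = 27.0000
θ = 75.5° falls in segment 2 (33.8° to 88.3°, simple-harmonic, h = 27): β = 75.5 − 33.8 = 41.7°, B = 54.5°; Δs = 27/2·(1 − cos(π·0.7651)) = 23.4889; s = 27.0000 + 23.4889 = 50.4889
velocity in seg [33.8°–88.3°] (simple-harmonic), θ in radians: β = 41.7° = 0.7278 rad, B = 54.5° = 0.9512 rad; ds/dθ = (πh/(2B)) sin(πβ/B) = (π·27/(2·0.9512)) sin(π·0.7651) = 29.993454 mm/rad

s = 50.4889, ds/dθ = 29.9935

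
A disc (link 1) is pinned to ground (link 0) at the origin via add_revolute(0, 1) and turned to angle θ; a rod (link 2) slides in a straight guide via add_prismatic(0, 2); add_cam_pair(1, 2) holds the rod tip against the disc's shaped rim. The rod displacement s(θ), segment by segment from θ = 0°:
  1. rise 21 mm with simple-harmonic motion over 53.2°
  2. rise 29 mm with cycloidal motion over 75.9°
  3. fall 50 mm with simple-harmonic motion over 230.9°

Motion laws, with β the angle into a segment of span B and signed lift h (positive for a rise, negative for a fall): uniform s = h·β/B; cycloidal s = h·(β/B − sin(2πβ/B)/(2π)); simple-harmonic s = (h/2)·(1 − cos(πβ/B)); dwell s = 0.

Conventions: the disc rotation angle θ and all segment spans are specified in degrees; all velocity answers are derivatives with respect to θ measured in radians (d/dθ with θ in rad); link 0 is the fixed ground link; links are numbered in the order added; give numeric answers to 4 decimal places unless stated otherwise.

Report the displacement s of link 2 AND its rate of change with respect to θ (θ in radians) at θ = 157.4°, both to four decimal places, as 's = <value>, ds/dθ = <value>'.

segment 1 (0° to 53.2°, simple-harmonic, h = 21) is passed completely: s = 0.0000 + (21) = 21.0000
segment 2 (53.2° to 129.1°, cycloidal, h = 29) is passed completely: s = 21.0000 + (29) = 50.0000
θ = 157.4° falls in segment 3 (129.1° to 360°, simple-harmonic, h = -50): β = 157.4 − 129.1 = 28.3°, B = 230.9°; Δs = -50/2·(1 − cos(π·0.1226)) = -1.8305; s = 50.0000 − 1.8305 = 48.1695
velocity in seg [129.1°–360°] (simple-harmonic), θ in radians: β = 28.3° = 0.4939 rad, B = 230.9° = 4.0300 rad; ds/dθ = (πh/(2B)) sin(πβ/B) = (π·(-50)/(2·4.0300)) sin(π·0.1226) = -7.320083 mm/rad

s = 48.1695, ds/dθ = -7.3201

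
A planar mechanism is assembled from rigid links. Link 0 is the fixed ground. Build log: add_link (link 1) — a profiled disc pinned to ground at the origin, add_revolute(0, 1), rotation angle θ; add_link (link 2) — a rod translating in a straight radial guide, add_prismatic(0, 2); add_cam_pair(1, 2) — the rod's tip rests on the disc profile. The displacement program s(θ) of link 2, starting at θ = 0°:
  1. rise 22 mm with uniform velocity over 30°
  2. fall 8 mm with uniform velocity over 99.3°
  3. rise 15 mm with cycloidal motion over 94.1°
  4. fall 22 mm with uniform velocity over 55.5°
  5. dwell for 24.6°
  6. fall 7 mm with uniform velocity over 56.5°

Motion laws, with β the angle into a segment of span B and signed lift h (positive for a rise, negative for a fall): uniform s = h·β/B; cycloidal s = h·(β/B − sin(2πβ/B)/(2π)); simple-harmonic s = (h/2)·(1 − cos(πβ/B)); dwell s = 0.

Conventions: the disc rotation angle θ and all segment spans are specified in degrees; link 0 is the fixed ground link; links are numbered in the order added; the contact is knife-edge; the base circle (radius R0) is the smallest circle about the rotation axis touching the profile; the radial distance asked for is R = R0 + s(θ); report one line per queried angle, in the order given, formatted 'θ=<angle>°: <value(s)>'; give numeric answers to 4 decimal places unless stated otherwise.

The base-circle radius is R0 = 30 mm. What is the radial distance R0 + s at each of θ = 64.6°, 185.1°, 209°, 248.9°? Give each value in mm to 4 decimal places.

seg 1 [0°–30°] uniform, h=22: full span → s += 22 → s = 22.0000
seg 2 [30°–129.3°] uniform, h=-8: θ=64.6° here. β=34.6, B=99.3. -8·34.6/99.3 = -2.7875 → s = 19.2125
seg 2 [30°–129.3°] uniform, h=-8: full span → s += -8 → s = 14.0000
seg 3 [129.3°–223.4°] cycloidal, h=15: θ=185.1° here. β=55.8, B=94.1. 15·(0.5930 − sin(2π·0.5930)/(2π)) = 10.2116 → s = 24.2116
seg 3 [129.3°–223.4°] cycloidal, h=15: θ=209° here. β=79.7, B=94.1. 15·(0.8470 − sin(2π·0.8470)/(2π)) = 14.6623 → s = 28.6623
seg 3 [129.3°–223.4°] cycloidal, h=15: full span → s += 15 → s = 29.0000
seg 4 [223.4°–278.9°] uniform, h=-22: θ=248.9° here. β=25.5, B=55.5. -22·25.5/55.5 = -10.1081 → s = 18.8919
θ=64.6°: R = R0 + s = 30 + 19.2125 = 49.2125
θ=185.1°: R = R0 + s = 30 + 24.2116 = 54.2116
θ=209°: R = R0 + s = 30 + 28.6623 = 58.6623
θ=248.9°: R = R0 + s = 30 + 18.8919 = 48.8919

θ=64.6°: 49.2125
θ=185.1°: 54.2116
θ=209°: 58.6623
θ=248.9°: 48.8919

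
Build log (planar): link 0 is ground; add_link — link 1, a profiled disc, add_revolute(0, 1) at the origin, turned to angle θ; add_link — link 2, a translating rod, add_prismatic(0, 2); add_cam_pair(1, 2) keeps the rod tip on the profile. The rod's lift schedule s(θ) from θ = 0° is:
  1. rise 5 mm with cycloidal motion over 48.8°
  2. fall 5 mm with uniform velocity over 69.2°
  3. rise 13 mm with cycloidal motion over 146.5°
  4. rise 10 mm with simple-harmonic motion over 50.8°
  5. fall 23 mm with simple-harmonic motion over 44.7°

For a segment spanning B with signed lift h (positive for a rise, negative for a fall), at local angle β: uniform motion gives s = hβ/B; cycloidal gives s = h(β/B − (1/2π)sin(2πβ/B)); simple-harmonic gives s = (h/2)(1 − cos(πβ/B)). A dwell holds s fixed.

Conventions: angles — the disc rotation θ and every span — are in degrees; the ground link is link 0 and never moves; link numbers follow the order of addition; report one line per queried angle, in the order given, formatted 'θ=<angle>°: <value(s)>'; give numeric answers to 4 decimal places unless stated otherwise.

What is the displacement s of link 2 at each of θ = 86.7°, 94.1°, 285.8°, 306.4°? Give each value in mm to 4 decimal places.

seg 1 [0°–48.8°] cycloidal, h=5: full span → s += 5 → s = 5.0000
seg 2 [48.8°–118°] uniform, h=-5: θ=86.7° here. β=37.9, B=69.2. -5·37.9/69.2 = -2.7384 → s = 2.2616
seg 2 [48.8°–118°] uniform, h=-5: θ=94.1° here. β=45.3, B=69.2. -5·45.3/69.2 = -3.2731 → s = 1.7269
seg 2 [48.8°–118°] uniform, h=-5: full span → s += -5 → s = 0.0000
seg 3 [118°–264.5°] cycloidal, h=13: full span → s += 13 → s = 13.0000
seg 4 [264.5°–315.3°] simple-harmonic, h=10: θ=285.8° here. β=21.3, B=50.8. 10/2·(1 − cos(π·0.4193)) = 3.7458 → s = 16.7458
seg 4 [264.5°–315.3°] simple-harmonic, h=10: θ=306.4° here. β=41.9, B=50.8. 10/2·(1 − cos(π·0.8248)) = 9.2616 → s = 22.2616

θ=86.7°: 2.2616
θ=94.1°: 1.7269
θ=285.8°: 16.7458
θ=306.4°: 22.2616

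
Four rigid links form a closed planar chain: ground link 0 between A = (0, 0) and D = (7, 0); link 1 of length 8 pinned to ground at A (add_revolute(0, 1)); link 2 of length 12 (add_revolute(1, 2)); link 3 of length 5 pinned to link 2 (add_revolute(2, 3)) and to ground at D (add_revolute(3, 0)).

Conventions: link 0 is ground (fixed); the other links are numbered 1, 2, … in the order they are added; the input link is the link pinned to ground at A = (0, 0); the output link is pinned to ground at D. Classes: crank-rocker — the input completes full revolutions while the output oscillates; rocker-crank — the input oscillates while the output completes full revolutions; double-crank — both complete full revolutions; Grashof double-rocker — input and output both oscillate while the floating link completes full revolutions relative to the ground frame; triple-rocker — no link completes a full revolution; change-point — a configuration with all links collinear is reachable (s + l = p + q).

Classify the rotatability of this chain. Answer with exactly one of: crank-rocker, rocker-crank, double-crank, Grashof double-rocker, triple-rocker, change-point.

lengths: ground=7, input=8, coupler=12, output=5
sorted: s=5 (shortest), l=12 (longest), p+q=15
s + l = 17 vs p + q = 15
s + l > p + q → non-Grashof → no link fully rotates → triple-rocker

triple-rocker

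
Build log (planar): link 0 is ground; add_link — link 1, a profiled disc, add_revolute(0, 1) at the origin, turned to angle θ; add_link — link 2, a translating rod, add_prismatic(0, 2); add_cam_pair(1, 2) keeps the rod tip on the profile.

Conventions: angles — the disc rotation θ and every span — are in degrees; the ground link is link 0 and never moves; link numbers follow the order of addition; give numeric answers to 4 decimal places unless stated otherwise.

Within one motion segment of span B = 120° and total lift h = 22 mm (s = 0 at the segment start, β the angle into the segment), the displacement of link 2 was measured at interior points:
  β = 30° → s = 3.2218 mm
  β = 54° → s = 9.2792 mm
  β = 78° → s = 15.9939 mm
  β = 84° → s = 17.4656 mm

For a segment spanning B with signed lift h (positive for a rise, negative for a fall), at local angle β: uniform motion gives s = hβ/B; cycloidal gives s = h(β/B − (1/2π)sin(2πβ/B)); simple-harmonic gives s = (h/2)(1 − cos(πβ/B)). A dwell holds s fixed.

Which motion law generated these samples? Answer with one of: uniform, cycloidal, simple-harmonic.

candidates at β/B = r: uniform s = h·r (linear in β); cycloidal s = h·(r − sin(2πr)/(2π)); simple-harmonic s = (h/2)(1 − cos(πr))
β=30°: printed 3.2218 | uniform 5.5000, cycloidal 1.9986, simple-harmonic 3.2218
β=54°: printed 9.2792 | uniform 9.9000, cycloidal 8.8180, simple-harmonic 9.2792
β=78°: printed 15.9939 | uniform 14.3000, cycloidal 17.1327, simple-harmonic 15.9939
β=84°: printed 17.4656 | uniform 15.4000, cycloidal 18.7300, simple-harmonic 17.4656
only one law matches every sample → simple-harmonic

simple-harmonic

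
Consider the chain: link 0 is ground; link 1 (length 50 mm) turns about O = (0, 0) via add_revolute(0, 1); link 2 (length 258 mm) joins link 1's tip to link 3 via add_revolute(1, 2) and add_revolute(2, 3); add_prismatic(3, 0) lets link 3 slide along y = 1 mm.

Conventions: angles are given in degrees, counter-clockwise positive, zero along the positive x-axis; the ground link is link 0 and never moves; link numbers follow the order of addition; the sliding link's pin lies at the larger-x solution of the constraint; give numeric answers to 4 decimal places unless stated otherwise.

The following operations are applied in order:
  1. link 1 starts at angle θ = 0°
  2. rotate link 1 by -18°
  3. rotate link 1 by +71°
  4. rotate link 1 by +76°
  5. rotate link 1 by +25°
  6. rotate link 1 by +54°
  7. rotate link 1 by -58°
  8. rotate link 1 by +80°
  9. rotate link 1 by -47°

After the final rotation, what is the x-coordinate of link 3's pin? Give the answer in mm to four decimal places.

geometry: r = 50 mm, L = 258 mm, e = 1 mm; θ starts at 0°
rotate link 1 by -18°: θ ← 0° -18° = -18°
rotate link 1 by +71°: θ ← -18° +71° = 53°
rotate link 1 by +76°: θ ← 53° +76° = 129°
rotate link 1 by +25°: θ ← 129° +25° = 154°
rotate link 1 by +54°: θ ← 154° +54° = 208°
rotate link 1 by -58°: θ ← 208° -58° = 150°
rotate link 1 by +80°: θ ← 150° +80° = 230°
rotate link 1 by -47°: θ ← 230° -47° = 183°
crank pin P = (r cos θ, r sin θ) = (-49.931477, -2.616798)
h = r sin θ − e = -2.616798 − 1 = -3.616798
x = r cos θ + √(L² − h²) = -49.931477 + 257.974648 = 208.043171

208.0432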